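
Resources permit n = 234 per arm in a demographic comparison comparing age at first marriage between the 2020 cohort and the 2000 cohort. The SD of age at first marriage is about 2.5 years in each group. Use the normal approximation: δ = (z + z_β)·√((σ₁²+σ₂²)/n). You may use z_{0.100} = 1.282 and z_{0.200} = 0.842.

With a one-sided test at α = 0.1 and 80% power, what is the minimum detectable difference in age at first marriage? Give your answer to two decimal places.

δ = (z_α + z_β) · √((σ₁²+σ₂²)/n)
  = (1.282 + 0.842) · √(12.5/234)
  = 2.124 · √0.05342
  = 2.124 · 0.2311
  = 0.4909

Minimum detectable difference ≈ 0.49 years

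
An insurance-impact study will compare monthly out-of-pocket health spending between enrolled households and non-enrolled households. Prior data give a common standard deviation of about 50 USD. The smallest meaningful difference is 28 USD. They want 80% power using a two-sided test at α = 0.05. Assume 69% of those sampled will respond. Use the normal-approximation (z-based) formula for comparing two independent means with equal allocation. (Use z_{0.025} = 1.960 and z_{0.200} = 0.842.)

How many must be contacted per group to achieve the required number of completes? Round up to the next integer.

n = 73 per group

n = (z_{α/2} + z_β)² · (σ₁² + σ₂²) / δ²
  = (1.960 + 0.842)² · (2·50² = 5000) / 28²
  = 7.8512 · 5000 / 784
  = 50.07
Adjust for 69% response: 50.07 / 0.69 = 72.57.
Round up → n = 73 per group.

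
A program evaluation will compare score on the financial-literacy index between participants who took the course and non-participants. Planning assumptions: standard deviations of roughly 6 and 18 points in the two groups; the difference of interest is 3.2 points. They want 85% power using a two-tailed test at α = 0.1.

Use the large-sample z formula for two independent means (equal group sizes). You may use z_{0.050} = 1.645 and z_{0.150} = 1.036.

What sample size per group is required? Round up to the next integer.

n = (z_{α/2} + z_β)² · (σ₁² + σ₂²) / δ²
  = (1.645 + 1.036)² · (6² + 18² = 360) / 3.2²
  = 7.1878 · 360 / 10.24
  = 252.69
Round up → n = 253 per group.

n = 253 per group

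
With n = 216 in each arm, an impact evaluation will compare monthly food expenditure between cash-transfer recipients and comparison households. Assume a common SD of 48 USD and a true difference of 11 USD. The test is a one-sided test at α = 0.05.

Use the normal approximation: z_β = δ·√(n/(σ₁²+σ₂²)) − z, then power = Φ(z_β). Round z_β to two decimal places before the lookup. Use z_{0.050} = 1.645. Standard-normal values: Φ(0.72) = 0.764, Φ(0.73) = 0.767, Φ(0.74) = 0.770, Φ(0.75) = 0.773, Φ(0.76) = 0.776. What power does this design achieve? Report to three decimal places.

z_β = δ·√(n/(σ₁²+σ₂²)) − z_α
    = 11 · √(216/4608) − 1.645
    = 11 · 0.21651 − 1.645
    = 2.3816 − 1.645 = 0.7366 → 0.74
Power = Φ(0.74) = 0.770.

Power ≈ 0.770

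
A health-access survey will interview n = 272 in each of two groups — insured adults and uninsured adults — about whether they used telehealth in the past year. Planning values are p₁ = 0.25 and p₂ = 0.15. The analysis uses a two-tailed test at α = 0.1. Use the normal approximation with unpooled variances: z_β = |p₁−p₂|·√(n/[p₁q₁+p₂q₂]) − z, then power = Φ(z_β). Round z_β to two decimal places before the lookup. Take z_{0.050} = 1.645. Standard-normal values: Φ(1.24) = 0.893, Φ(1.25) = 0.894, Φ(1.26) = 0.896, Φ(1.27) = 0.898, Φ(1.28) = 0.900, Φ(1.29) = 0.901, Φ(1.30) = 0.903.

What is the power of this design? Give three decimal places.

z_β = |p₁−p₂|·√(n/[p₁q₁+p₂q₂]) − z_{α/2}
    = 0.10 · √(272/0.3150) − 1.645
    = 0.10 · 29.3852 − 1.645
    = 2.9385 − 1.645 = 1.2935 → 1.29
Power = Φ(1.29) = 0.901.

Power ≈ 0.901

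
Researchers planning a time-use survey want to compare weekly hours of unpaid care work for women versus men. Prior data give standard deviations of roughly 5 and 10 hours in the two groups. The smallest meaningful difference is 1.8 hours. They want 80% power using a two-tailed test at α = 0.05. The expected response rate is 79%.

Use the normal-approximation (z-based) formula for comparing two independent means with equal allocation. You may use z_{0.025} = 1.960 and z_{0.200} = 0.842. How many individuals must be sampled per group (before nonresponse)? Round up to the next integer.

n = 384 per group

n = (z_{α/2} + z_β)² · (σ₁² + σ₂²) / δ²
  = (1.960 + 0.842)² · (5² + 10² = 125) / 1.8²
  = 7.8512 · 125 / 3.24
  = 302.90
Adjust for 79% response: 302.90 / 0.79 = 383.42.
Round up → n = 384 per group.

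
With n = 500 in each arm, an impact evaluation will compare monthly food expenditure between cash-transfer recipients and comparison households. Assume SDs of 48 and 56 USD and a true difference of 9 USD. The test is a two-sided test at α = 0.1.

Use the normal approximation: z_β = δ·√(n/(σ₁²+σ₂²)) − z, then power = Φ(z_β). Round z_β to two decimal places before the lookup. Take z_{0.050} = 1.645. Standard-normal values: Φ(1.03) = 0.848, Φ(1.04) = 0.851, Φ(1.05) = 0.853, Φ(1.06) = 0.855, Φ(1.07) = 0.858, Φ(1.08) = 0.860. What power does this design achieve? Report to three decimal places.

Power ≈ 0.860

z_β = δ·√(n/(σ₁²+σ₂²)) − z_{α/2}
    = 9 · √(500/5440) − 1.645
    = 9 · 0.30317 − 1.645
    = 2.7285 − 1.645 = 1.0835 → 1.08
Power = Φ(1.08) = 0.860.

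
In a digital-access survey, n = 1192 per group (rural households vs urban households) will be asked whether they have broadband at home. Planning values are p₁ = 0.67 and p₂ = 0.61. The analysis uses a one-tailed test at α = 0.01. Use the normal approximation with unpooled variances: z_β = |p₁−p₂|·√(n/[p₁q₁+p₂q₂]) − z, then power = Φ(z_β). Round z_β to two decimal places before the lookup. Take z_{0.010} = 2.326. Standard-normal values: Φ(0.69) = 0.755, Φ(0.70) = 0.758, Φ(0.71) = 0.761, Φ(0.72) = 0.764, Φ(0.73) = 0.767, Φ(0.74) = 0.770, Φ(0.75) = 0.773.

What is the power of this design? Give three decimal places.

z_β = |p₁−p₂|·√(n/[p₁q₁+p₂q₂]) − z_α
    = 0.06 · √(1192/0.4590) − 2.326
    = 0.06 · 50.9603 − 2.326
    = 3.0576 − 2.326 = 0.7316 → 0.73
Power = Φ(0.73) = 0.767.

Power ≈ 0.767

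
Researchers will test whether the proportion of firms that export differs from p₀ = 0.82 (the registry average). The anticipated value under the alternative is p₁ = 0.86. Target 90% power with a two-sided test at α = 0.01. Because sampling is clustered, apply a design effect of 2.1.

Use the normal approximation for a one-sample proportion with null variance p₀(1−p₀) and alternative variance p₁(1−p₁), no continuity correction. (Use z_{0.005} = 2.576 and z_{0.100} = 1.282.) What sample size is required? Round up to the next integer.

n = [z_{α/2}·√(p₀q₀) + z_β·√(p₁q₁)]² / (p₁ − p₀)²
  = [2.576·√(0.82·0.18) + 1.282·√(0.86·0.14)]² / (0.04)²
  = [2.576·0.3842 + 1.282·0.3470]² / 0.0016
  = [1.4345]² / 0.0016
  = 1286.13
Design effect: 2.1 × 1286.13 = 2700.87.
Round up → n = 2701.

n = 2701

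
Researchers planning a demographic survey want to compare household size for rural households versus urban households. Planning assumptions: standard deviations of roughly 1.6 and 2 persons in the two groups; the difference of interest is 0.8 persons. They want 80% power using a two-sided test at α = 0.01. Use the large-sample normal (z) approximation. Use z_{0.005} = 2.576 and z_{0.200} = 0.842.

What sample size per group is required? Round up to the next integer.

n = (z_{α/2} + z_β)² · (σ₁² + σ₂²) / δ²
  = (2.576 + 0.842)² · (1.6² + 2² = 6.56) / 0.8²
  = 11.6827 · 6.56 / 0.64
  = 119.75
Round up → n = 120 per group.

n = 120 per group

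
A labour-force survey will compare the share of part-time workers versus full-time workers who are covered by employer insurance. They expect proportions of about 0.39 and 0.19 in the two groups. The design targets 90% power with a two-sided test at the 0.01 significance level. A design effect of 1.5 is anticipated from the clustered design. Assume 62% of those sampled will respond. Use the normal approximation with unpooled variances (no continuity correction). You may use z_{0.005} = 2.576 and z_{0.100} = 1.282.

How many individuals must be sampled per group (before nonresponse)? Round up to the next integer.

n = (z_{α/2} + z_β)² · [p₁(1−p₁) + p₂(1−p₂)] / (p₁ − p₂)²
  = (2.576 + 1.282)² · (0.39·0.61 + 0.19·0.81) / (0.20)²
  = (3.858)² · (0.2379 + 0.1539) / 0.0400
  = 14.8842 · 0.3918 / 0.0400
  = 145.79
Design effect: 1.5 × 145.79 = 218.69.
Adjust for 62% response: 218.69 / 0.62 = 352.72.
Round up → n = 353 per group.

n = 353 per group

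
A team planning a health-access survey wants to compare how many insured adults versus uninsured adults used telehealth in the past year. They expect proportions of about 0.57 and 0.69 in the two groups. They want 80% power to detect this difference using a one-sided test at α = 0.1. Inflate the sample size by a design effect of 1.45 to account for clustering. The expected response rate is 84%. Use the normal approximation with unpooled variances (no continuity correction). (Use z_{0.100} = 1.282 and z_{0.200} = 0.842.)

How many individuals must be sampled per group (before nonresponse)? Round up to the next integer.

n = 249 per group

n = (z_α + z_β)² · [p₁(1−p₁) + p₂(1−p₂)] / (p₁ − p₂)²
  = (1.282 + 0.842)² · (0.57·0.43 + 0.69·0.31) / (-0.12)²
  = (2.124)² · (0.2451 + 0.2139) / 0.0144
  = 4.5114 · 0.4590 / 0.0144
  = 143.80
Design effect: 1.45 × 143.80 = 208.51.
Adjust for 84% response: 208.51 / 0.84 = 248.23.
Round up → n = 249 per group.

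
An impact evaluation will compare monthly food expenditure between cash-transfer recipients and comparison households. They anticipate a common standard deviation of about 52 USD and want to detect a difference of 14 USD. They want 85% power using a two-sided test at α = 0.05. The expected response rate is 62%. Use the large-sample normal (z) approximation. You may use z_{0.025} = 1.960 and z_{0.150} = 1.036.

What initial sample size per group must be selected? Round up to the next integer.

n = 400 per group

n = (z_{α/2} + z_β)² · (σ₁² + σ₂²) / δ²
  = (1.960 + 1.036)² · (2·52² = 5408) / 14²
  = 8.9760 · 5408 / 196
  = 247.66
Adjust for 62% response: 247.66 / 0.62 = 399.46.
Round up → n = 400 per group.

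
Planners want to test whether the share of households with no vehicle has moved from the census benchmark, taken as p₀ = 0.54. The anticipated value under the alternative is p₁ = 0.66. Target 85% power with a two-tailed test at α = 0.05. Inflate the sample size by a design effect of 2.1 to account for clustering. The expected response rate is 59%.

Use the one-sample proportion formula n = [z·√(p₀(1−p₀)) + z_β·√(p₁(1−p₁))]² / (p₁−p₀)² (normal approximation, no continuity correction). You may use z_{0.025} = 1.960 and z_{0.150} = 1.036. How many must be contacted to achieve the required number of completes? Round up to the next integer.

n = [z_{α/2}·√(p₀q₀) + z_β·√(p₁q₁)]² / (p₁ − p₀)²
  = [1.960·√(0.54·0.46) + 1.036·√(0.66·0.34)]² / (0.12)²
  = [1.960·0.4984 + 1.036·0.4737]² / 0.0144
  = [1.4676]² / 0.0144
  = 149.58
Design effect: 2.1 × 149.58 = 314.11.
Adjust for 59% response: 314.11 / 0.59 = 532.39.
Round up → n = 533.

n = 533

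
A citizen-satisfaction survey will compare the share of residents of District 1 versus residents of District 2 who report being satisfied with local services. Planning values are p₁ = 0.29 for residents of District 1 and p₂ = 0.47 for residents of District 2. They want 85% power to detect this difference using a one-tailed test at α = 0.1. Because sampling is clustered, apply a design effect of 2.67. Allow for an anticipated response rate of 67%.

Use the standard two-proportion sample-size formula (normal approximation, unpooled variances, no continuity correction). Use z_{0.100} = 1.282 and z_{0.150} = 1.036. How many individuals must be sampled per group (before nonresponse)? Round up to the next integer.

n = 301 per group

n = (z_α + z_β)² · [p₁(1−p₁) + p₂(1−p₂)] / (p₁ − p₂)²
  = (1.282 + 1.036)² · (0.29·0.71 + 0.47·0.53) / (-0.18)²
  = (2.318)² · (0.2059 + 0.2491) / 0.0324
  = 5.3731 · 0.4550 / 0.0324
  = 75.46
Design effect: 2.67 × 75.46 = 201.47.
Adjust for 67% response: 201.47 / 0.67 = 300.70.
Round up → n = 301 per group.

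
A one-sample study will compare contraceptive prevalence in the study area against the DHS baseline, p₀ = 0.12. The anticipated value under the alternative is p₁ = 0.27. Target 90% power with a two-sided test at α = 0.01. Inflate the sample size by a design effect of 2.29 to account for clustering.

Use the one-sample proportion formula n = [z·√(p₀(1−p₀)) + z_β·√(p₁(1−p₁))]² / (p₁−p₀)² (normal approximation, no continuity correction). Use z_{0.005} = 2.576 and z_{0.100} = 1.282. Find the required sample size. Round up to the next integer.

n = [z_{α/2}·√(p₀q₀) + z_β·√(p₁q₁)]² / (p₁ − p₀)²
  = [2.576·√(0.12·0.88) + 1.282·√(0.27·0.73)]² / (0.15)²
  = [2.576·0.3250 + 1.282·0.4440]² / 0.0225
  = [1.4063]² / 0.0225
  = 87.89
Design effect: 2.29 × 87.89 = 201.27.
Round up → n = 202.

n = 202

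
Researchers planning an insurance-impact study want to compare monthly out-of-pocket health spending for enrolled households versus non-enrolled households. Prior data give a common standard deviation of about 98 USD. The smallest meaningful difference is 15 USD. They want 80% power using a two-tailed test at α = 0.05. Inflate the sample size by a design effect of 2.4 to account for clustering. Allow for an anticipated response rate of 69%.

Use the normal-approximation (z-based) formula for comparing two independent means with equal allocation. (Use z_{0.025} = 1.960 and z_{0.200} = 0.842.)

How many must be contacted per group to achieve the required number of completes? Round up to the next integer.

n = (z_{α/2} + z_β)² · (σ₁² + σ₂²) / δ²
  = (1.960 + 0.842)² · (2·98² = 19208) / 15²
  = 7.8512 · 19208 / 225
  = 670.25
Design effect: 2.4 × 670.25 = 1608.60.
Adjust for 69% response: 1608.60 / 0.69 = 2331.30.
Round up → n = 2332 per group.

n = 2332 per group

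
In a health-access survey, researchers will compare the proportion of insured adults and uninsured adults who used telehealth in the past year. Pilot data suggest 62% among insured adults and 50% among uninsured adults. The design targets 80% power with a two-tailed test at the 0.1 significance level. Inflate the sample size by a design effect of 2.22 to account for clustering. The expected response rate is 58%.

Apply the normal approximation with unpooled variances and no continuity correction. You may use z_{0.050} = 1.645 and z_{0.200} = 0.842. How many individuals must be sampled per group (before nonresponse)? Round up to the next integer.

n = (z_{α/2} + z_β)² · [p₁(1−p₁) + p₂(1−p₂)] / (p₁ − p₂)²
  = (1.645 + 0.842)² · (0.62·0.38 + 0.50·0.50) / (0.12)²
  = (2.487)² · (0.2356 + 0.2500) / 0.0144
  = 6.1852 · 0.4856 / 0.0144
  = 208.58
Design effect: 2.22 × 208.58 = 463.04.
Adjust for 58% response: 463.04 / 0.58 = 798.35.
Round up → n = 799 per group.

n = 799 per group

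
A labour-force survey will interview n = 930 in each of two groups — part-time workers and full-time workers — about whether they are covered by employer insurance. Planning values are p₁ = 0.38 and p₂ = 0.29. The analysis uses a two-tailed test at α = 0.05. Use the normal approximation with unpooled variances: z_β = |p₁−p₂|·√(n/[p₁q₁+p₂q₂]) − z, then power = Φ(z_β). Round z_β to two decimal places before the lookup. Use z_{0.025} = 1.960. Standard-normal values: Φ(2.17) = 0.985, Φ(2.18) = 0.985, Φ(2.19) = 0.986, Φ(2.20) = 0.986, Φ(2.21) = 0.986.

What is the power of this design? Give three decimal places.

Power ≈ 0.985

z_β = |p₁−p₂|·√(n/[p₁q₁+p₂q₂]) − z_{α/2}
    = 0.09 · √(930/0.4415) − 1.960
    = 0.09 · 45.8961 − 1.960
    = 4.1307 − 1.960 = 2.1707 → 2.17
Power = Φ(2.17) = 0.985.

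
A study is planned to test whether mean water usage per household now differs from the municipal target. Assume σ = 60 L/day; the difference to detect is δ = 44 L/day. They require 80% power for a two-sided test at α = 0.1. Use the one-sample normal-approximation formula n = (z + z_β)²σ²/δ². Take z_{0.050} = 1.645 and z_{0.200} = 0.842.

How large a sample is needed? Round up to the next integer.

n = 12

n = (z_{α/2} + z_β)² · σ² / δ²
  = (1.645 + 0.842)² · 60² / 44²
  = 6.1852 · 3600 / 1936
  = 11.50
Round up → n = 12.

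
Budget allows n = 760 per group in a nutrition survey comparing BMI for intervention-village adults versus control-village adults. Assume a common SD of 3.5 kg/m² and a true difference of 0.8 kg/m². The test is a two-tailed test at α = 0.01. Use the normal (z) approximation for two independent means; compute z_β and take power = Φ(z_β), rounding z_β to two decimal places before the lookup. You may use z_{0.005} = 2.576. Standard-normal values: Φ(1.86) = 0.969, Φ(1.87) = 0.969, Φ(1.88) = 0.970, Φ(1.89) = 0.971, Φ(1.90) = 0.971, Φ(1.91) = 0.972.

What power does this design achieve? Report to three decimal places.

z_β = δ·√(n/(σ₁²+σ₂²)) − z_{α/2}
    = 0.8 · √(760/24.5) − 2.576
    = 0.8 · 5.56960 − 2.576
    = 4.4557 − 2.576 = 1.8797 → 1.88
Power = Φ(1.88) = 0.970.

Power ≈ 0.970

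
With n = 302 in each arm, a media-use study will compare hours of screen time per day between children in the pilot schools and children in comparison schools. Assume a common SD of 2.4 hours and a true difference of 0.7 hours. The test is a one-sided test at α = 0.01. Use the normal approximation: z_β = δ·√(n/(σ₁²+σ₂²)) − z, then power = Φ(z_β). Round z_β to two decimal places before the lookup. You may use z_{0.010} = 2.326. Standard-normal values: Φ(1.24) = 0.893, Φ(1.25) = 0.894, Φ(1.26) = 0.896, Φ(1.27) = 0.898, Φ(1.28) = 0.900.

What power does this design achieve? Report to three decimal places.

z_β = δ·√(n/(σ₁²+σ₂²)) − z_α
    = 0.7 · √(302/11.52) − 2.326
    = 0.7 · 5.12009 − 2.326
    = 3.5841 − 2.326 = 1.2581 → 1.26
Power = Φ(1.26) = 0.896.

Power ≈ 0.896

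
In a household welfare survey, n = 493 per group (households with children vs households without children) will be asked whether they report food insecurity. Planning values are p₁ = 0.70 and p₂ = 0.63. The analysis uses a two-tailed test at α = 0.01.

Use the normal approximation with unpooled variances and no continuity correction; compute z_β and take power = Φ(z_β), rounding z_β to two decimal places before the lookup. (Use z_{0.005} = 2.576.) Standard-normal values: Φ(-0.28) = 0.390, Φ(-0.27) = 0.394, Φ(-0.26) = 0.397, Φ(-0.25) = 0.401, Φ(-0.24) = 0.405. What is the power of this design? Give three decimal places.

z_β = |p₁−p₂|·√(n/[p₁q₁+p₂q₂]) − z_{α/2}
    = 0.07 · √(493/0.4431) − 2.576
    = 0.07 · 33.3559 − 2.576
    = 2.3349 − 2.576 = -0.2411 → -0.24
Power = Φ(-0.24) = 0.405.

Power ≈ 0.405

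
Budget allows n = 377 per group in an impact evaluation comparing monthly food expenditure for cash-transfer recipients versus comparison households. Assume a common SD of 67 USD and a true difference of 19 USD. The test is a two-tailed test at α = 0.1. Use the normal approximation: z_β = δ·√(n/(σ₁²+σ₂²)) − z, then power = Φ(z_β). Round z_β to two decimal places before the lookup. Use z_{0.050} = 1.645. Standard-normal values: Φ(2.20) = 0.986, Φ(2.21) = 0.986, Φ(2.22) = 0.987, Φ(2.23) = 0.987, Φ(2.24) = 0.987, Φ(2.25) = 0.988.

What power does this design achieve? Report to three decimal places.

Power ≈ 0.988

z_β = δ·√(n/(σ₁²+σ₂²)) − z_{α/2}
    = 19 · √(377/8978) − 1.645
    = 19 · 0.20492 − 1.645
    = 3.8934 − 1.645 = 2.2484 → 2.25
Power = Φ(2.25) = 0.988.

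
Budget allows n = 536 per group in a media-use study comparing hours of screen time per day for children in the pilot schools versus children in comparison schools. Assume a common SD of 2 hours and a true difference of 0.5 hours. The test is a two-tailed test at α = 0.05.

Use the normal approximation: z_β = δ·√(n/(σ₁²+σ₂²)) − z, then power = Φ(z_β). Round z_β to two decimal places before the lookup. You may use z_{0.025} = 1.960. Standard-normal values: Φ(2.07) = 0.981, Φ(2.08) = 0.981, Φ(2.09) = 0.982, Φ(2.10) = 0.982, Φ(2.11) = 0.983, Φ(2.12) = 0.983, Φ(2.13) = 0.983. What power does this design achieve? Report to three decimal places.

Power ≈ 0.983

z_β = δ·√(n/(σ₁²+σ₂²)) − z_{α/2}
    = 0.5 · √(536/8) − 1.960
    = 0.5 · 8.18535 − 1.960
    = 4.0927 − 1.960 = 2.1327 → 2.13
Power = Φ(2.13) = 0.983.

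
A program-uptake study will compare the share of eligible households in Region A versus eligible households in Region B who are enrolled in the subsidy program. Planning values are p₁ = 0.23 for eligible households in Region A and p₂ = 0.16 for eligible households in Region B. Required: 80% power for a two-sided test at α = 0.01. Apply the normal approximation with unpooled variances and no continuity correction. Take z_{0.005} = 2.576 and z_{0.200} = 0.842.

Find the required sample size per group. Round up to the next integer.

n = (z_{α/2} + z_β)² · [p₁(1−p₁) + p₂(1−p₂)] / (p₁ − p₂)²
  = (2.576 + 0.842)² · (0.23·0.77 + 0.16·0.84) / (0.07)²
  = (3.418)² · (0.1771 + 0.1344) / 0.0049
  = 11.6827 · 0.3115 / 0.0049
  = 742.69
Round up → n = 743 per group.

n = 743 per group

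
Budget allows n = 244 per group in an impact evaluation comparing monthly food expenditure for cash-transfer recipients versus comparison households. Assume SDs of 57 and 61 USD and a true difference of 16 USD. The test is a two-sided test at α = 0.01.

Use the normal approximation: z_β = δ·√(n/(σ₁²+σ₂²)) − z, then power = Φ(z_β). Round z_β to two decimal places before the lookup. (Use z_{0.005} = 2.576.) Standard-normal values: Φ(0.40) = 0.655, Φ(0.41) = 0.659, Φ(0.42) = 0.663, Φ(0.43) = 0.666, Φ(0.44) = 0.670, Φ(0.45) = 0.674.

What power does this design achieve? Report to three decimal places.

z_β = δ·√(n/(σ₁²+σ₂²)) − z_{α/2}
    = 16 · √(244/6970) − 2.576
    = 16 · 0.18710 − 2.576
    = 2.9936 − 2.576 = 0.4176 → 0.42
Power = Φ(0.42) = 0.663.

Power ≈ 0.663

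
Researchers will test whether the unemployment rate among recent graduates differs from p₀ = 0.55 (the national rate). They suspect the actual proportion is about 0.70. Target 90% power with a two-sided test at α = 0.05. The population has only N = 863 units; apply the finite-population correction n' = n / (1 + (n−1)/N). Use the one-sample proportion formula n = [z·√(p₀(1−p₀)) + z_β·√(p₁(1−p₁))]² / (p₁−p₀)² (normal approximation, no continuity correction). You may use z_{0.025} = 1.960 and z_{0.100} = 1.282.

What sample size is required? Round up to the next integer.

n = [z_{α/2}·√(p₀q₀) + z_β·√(p₁q₁)]² / (p₁ − p₀)²
  = [1.960·√(0.55·0.45) + 1.282·√(0.70·0.30)]² / (0.15)²
  = [1.960·0.4975 + 1.282·0.4583]² / 0.0225
  = [1.5626]² / 0.0225
  = 108.52
Finite-population correction (N = 863): 108.52 / (1 + (108.52 − 1)/863) = 96.50.
Round up → n = 97.

n = 97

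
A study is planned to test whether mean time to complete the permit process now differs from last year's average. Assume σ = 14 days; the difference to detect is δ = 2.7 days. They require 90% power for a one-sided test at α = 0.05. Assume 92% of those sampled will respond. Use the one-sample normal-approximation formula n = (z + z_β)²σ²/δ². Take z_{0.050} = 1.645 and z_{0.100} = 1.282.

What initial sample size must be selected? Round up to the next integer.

n = (z_α + z_β)² · σ² / δ²
  = (1.645 + 1.282)² · 14² / 2.7²
  = 8.5673 · 196 / 7.29
  = 230.34
Adjust for 92% response: 230.34 / 0.92 = 250.37.
Round up → n = 251.

n = 251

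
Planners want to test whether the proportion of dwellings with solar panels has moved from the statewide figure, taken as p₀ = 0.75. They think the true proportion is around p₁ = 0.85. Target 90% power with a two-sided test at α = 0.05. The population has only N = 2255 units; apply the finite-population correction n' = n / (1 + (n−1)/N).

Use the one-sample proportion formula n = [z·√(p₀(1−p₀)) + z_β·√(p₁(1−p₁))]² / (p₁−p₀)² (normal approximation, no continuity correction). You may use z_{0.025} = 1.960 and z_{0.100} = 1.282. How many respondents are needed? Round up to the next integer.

n = 159

n = [z_{α/2}·√(p₀q₀) + z_β·√(p₁q₁)]² / (p₁ − p₀)²
  = [1.960·√(0.75·0.25) + 1.282·√(0.85·0.15)]² / (0.10)²
  = [1.960·0.4330 + 1.282·0.3571]² / 0.0100
  = [1.3065]² / 0.0100
  = 170.69
Finite-population correction (N = 2255): 170.69 / (1 + (170.69 − 1)/2255) = 158.74.
Round up → n = 159.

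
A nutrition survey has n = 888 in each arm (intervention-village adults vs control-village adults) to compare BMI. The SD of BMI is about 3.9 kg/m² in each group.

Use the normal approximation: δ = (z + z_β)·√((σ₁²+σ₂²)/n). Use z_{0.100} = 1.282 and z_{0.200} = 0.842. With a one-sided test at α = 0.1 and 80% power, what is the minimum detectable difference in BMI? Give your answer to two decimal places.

Minimum detectable difference ≈ 0.39 kg/m²

δ = (z_α + z_β) · √((σ₁²+σ₂²)/n)
  = (1.282 + 0.842) · √(30.42/888)
  = 2.124 · √0.03426
  = 2.124 · 0.1851
  = 0.3931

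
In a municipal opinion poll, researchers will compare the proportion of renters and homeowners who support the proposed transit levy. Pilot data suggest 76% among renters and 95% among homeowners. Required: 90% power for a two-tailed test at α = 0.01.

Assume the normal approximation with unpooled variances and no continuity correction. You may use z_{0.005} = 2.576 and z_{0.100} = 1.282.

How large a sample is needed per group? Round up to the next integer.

n = 95 per group

n = (z_{α/2} + z_β)² · [p₁(1−p₁) + p₂(1−p₂)] / (p₁ − p₂)²
  = (2.576 + 1.282)² · (0.76·0.24 + 0.95·0.05) / (-0.19)²
  = (3.858)² · (0.1824 + 0.0475) / 0.0361
  = 14.8842 · 0.2299 / 0.0361
  = 94.79
Round up → n = 95 per group.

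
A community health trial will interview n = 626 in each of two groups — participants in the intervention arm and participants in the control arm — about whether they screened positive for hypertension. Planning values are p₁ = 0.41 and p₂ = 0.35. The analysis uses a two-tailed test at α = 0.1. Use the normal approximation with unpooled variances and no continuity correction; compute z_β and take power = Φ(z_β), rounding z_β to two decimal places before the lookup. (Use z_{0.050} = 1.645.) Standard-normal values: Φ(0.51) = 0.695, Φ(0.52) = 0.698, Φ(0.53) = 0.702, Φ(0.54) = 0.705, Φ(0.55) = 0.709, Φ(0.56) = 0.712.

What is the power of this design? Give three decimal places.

z_β = |p₁−p₂|·√(n/[p₁q₁+p₂q₂]) − z_{α/2}
    = 0.06 · √(626/0.4694) − 1.645
    = 0.06 · 36.5187 − 1.645
    = 2.1911 − 1.645 = 0.5461 → 0.55
Power = Φ(0.55) = 0.709.

Power ≈ 0.709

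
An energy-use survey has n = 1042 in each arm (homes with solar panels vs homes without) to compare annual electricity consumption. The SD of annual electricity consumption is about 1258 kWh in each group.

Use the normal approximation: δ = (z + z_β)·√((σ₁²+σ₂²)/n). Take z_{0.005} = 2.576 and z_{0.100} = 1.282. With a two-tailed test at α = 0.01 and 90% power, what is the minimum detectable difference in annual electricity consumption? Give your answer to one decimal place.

Minimum detectable difference ≈ 212.6 kWh

δ = (z_{α/2} + z_β) · √((σ₁²+σ₂²)/n)
  = (2.576 + 1.282) · √(3165128/1042)
  = 3.858 · √3037.6
  = 3.858 · 55.1140
  = 212.6297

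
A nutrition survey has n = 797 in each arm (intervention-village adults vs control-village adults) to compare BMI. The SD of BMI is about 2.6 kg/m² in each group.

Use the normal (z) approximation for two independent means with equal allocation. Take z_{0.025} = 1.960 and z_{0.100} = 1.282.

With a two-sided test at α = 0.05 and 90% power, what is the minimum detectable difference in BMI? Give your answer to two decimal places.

Minimum detectable difference ≈ 0.42 kg/m²

δ = (z_{α/2} + z_β) · √((σ₁²+σ₂²)/n)
  = (1.960 + 1.282) · √(13.52/797)
  = 3.242 · √0.01696
  = 3.242 · 0.1302
  = 0.4223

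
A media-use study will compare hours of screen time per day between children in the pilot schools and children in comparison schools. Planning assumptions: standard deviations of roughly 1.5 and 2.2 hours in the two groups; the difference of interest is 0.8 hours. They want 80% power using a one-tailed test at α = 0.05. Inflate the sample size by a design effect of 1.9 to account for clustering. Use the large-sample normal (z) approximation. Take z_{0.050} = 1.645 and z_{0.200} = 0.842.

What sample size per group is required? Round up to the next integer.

n = (z_α + z_β)² · (σ₁² + σ₂²) / δ²
  = (1.645 + 0.842)² · (1.5² + 2.2² = 7.09) / 0.8²
  = 6.1852 · 7.09 / 0.64
  = 68.52
Design effect: 1.9 × 68.52 = 130.19.
Round up → n = 131 per group.

n = 131 per group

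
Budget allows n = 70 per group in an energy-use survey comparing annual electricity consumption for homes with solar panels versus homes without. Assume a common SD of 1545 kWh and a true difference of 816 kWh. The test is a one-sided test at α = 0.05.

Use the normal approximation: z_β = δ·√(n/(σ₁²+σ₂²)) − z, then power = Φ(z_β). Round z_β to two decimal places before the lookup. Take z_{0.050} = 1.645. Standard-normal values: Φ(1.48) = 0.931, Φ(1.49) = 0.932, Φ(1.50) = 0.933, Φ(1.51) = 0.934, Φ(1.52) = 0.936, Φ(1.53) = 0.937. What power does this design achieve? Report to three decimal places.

z_β = δ·√(n/(σ₁²+σ₂²)) − z_α
    = 816 · √(70/4774050) − 1.645
    = 816 · 0.00383 − 1.645
    = 3.1246 − 1.645 = 1.4796 → 1.48
Power = Φ(1.48) = 0.931.

Power ≈ 0.931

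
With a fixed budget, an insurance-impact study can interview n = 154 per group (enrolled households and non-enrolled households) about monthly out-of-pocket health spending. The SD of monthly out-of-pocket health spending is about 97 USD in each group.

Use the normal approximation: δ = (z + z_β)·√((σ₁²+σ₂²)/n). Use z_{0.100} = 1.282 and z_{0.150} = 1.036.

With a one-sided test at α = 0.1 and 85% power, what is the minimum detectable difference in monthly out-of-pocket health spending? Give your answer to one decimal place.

Minimum detectable difference ≈ 25.6 USD

δ = (z_α + z_β) · √((σ₁²+σ₂²)/n)
  = (1.282 + 1.036) · √(18818/154)
  = 2.318 · √122.1948
  = 2.318 · 11.0542
  = 25.6236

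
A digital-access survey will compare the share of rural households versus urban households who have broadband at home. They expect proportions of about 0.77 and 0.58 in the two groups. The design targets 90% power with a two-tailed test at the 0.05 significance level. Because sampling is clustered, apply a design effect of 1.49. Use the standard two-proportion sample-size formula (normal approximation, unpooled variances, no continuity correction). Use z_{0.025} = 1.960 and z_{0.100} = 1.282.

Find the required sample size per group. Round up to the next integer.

n = 183 per group

n = (z_{α/2} + z_β)² · [p₁(1−p₁) + p₂(1−p₂)] / (p₁ − p₂)²
  = (1.960 + 1.282)² · (0.77·0.23 + 0.58·0.42) / (0.19)²
  = (3.242)² · (0.1771 + 0.2436) / 0.0361
  = 10.5106 · 0.4207 / 0.0361
  = 122.49
Design effect: 1.49 × 122.49 = 182.51.
Round up → n = 183 per group.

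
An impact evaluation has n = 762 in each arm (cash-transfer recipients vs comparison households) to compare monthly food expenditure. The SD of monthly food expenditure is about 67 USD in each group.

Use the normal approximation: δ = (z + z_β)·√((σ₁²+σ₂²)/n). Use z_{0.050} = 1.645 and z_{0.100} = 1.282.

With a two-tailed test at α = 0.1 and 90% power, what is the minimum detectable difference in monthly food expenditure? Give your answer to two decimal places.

δ = (z_{α/2} + z_β) · √((σ₁²+σ₂²)/n)
  = (1.645 + 1.282) · √(8978/762)
  = 2.927 · √11.7822
  = 2.927 · 3.4325
  = 10.0470

Minimum detectable difference ≈ 10.05 USD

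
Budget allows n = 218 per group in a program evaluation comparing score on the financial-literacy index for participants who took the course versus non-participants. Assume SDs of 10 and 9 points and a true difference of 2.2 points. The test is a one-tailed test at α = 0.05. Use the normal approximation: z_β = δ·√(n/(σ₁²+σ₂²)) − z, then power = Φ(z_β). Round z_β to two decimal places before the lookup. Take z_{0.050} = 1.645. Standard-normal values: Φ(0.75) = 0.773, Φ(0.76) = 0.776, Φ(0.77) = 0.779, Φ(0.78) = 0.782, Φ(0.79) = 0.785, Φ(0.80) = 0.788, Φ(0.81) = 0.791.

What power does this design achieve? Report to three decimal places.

Power ≈ 0.779

z_β = δ·√(n/(σ₁²+σ₂²)) − z_α
    = 2.2 · √(218/181) − 1.645
    = 2.2 · 1.09746 − 1.645
    = 2.4144 − 1.645 = 0.7694 → 0.77
Power = Φ(0.77) = 0.779.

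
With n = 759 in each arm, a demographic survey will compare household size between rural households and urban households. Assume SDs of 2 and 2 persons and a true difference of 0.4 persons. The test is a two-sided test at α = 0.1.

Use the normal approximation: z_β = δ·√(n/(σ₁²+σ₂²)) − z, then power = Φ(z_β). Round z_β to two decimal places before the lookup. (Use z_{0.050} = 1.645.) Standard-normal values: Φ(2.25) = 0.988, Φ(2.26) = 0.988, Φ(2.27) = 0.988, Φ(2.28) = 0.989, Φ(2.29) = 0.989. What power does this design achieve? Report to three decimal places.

Power ≈ 0.988

z_β = δ·√(n/(σ₁²+σ₂²)) − z_{α/2}
    = 0.4 · √(759/8) − 1.645
    = 0.4 · 9.74038 − 1.645
    = 3.8962 − 1.645 = 2.2512 → 2.25
Power = Φ(2.25) = 0.988.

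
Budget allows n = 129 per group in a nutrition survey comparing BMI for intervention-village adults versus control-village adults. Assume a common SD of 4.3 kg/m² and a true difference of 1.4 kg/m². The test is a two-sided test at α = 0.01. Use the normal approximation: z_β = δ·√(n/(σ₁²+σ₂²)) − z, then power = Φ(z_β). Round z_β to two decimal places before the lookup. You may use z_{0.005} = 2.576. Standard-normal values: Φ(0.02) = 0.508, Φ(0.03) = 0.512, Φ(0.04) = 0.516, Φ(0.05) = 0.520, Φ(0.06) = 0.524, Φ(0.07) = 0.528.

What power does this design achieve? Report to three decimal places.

z_β = δ·√(n/(σ₁²+σ₂²)) − z_{α/2}
    = 1.4 · √(129/36.98) − 2.576
    = 1.4 · 1.86772 − 2.576
    = 2.6148 − 2.576 = 0.0388 → 0.04
Power = Φ(0.04) = 0.516.

Power ≈ 0.516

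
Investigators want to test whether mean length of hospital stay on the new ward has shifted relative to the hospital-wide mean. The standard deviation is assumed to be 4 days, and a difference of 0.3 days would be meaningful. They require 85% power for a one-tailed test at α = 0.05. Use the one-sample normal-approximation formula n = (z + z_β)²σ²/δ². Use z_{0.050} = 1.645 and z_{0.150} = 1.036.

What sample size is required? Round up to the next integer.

n = (z_α + z_β)² · σ² / δ²
  = (1.645 + 1.036)² · 4² / 0.3²
  = 7.1878 · 16 / 0.09
  = 1277.82
Round up → n = 1278.

n = 1278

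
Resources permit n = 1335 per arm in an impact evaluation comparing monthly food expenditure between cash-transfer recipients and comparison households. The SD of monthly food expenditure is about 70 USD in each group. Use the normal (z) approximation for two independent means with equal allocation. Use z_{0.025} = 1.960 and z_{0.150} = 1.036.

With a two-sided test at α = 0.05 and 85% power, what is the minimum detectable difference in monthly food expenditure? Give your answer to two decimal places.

Minimum detectable difference ≈ 8.12 USD

δ = (z_{α/2} + z_β) · √((σ₁²+σ₂²)/n)
  = (1.960 + 1.036) · √(9800/1335)
  = 2.996 · √7.3408
  = 2.996 · 2.7094
  = 8.1173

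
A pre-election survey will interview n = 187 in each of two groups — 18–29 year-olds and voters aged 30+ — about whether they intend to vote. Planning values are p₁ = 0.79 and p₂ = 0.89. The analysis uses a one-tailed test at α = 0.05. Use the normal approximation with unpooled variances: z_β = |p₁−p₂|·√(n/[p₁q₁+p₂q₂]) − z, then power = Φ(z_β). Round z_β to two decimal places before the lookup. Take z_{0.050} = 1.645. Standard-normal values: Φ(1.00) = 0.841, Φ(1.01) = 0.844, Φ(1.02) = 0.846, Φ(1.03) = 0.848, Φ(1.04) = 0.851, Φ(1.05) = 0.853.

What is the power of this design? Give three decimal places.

Power ≈ 0.846

z_β = |p₁−p₂|·√(n/[p₁q₁+p₂q₂]) − z_α
    = 0.10 · √(187/0.2638) − 1.645
    = 0.10 · 26.6246 − 1.645
    = 2.6625 − 1.645 = 1.0175 → 1.02
Power = Φ(1.02) = 0.846.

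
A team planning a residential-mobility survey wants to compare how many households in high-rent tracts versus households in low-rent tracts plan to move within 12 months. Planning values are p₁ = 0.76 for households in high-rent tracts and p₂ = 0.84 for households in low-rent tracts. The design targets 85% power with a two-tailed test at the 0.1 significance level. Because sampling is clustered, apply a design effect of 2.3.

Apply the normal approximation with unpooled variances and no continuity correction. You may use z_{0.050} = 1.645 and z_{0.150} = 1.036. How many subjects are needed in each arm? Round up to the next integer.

n = (z_{α/2} + z_β)² · [p₁(1−p₁) + p₂(1−p₂)] / (p₁ − p₂)²
  = (1.645 + 1.036)² · (0.76·0.24 + 0.84·0.16) / (-0.08)²
  = (2.681)² · (0.1824 + 0.1344) / 0.0064
  = 7.1878 · 0.3168 / 0.0064
  = 355.79
Design effect: 2.3 × 355.79 = 818.33.
Round up → n = 819 per group.

n = 819 per group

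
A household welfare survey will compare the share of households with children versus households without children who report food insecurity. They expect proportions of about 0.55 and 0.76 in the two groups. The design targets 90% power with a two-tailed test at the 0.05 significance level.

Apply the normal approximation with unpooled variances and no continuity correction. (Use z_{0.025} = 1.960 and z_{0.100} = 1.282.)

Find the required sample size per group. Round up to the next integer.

n = (z_{α/2} + z_β)² · [p₁(1−p₁) + p₂(1−p₂)] / (p₁ − p₂)²
  = (1.960 + 1.282)² · (0.55·0.45 + 0.76·0.24) / (-0.21)²
  = (3.242)² · (0.2475 + 0.1824) / 0.0441
  = 10.5106 · 0.4299 / 0.0441
  = 102.46
Round up → n = 103 per group.

n = 103 per group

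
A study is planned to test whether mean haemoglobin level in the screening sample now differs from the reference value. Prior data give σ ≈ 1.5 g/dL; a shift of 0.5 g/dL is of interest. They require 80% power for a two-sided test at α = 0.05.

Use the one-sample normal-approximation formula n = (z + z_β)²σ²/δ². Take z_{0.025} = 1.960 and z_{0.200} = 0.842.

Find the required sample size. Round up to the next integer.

n = 71

n = (z_{α/2} + z_β)² · σ² / δ²
  = (1.960 + 0.842)² · 1.5² / 0.5²
  = 7.8512 · 2.25 / 0.25
  = 70.66
Round up → n = 71.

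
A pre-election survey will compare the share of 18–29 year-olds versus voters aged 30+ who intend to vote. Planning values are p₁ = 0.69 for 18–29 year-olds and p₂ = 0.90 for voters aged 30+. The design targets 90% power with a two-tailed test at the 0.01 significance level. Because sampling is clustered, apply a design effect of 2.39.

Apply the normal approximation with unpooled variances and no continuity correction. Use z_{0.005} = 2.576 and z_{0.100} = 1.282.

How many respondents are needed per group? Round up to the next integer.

n = (z_{α/2} + z_β)² · [p₁(1−p₁) + p₂(1−p₂)] / (p₁ − p₂)²
  = (2.576 + 1.282)² · (0.69·0.31 + 0.90·0.10) / (-0.21)²
  = (3.858)² · (0.2139 + 0.0900) / 0.0441
  = 14.8842 · 0.3039 / 0.0441
  = 102.57
Design effect: 2.39 × 102.57 = 245.14.
Round up → n = 246 per group.

n = 246 per group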